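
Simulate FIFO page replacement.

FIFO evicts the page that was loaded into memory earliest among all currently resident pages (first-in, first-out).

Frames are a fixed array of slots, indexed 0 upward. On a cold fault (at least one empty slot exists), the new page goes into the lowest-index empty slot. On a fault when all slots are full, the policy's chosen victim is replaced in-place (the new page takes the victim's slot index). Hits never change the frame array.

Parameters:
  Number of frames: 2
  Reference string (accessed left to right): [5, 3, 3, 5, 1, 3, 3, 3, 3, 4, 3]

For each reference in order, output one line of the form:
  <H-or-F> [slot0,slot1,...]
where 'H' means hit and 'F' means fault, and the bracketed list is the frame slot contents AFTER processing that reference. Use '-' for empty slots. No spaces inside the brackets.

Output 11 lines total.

F [5,-]
F [5,3]
H [5,3]
H [5,3]
F [1,3]
H [1,3]
H [1,3]
H [1,3]
H [1,3]
F [1,4]
F [3,4]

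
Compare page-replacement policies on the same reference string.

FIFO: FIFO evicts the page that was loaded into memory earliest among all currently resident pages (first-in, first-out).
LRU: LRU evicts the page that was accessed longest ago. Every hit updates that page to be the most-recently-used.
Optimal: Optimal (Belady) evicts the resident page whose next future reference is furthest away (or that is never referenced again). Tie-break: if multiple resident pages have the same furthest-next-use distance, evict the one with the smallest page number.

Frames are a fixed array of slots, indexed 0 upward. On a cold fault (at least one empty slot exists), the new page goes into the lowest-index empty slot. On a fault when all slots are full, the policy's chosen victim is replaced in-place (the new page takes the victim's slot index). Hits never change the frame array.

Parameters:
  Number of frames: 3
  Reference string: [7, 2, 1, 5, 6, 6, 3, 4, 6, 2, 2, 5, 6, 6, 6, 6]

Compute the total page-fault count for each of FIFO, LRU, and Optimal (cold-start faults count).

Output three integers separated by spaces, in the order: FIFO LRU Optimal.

--- FIFO ---
  step 0: ref 7 -> FAULT, frames=[7,-,-] (faults so far: 1)
  step 1: ref 2 -> FAULT, frames=[7,2,-] (faults so far: 2)
  step 2: ref 1 -> FAULT, frames=[7,2,1] (faults so far: 3)
  step 3: ref 5 -> FAULT, evict 7, frames=[5,2,1] (faults so far: 4)
  step 4: ref 6 -> FAULT, evict 2, frames=[5,6,1] (faults so far: 5)
  step 5: ref 6 -> HIT, frames=[5,6,1] (faults so far: 5)
  step 6: ref 3 -> FAULT, evict 1, frames=[5,6,3] (faults so far: 6)
  step 7: ref 4 -> FAULT, evict 5, frames=[4,6,3] (faults so far: 7)
  step 8: ref 6 -> HIT, frames=[4,6,3] (faults so far: 7)
  step 9: ref 2 -> FAULT, evict 6, frames=[4,2,3] (faults so far: 8)
  step 10: ref 2 -> HIT, frames=[4,2,3] (faults so far: 8)
  step 11: ref 5 -> FAULT, evict 3, frames=[4,2,5] (faults so far: 9)
  step 12: ref 6 -> FAULT, evict 4, frames=[6,2,5] (faults so far: 10)
  step 13: ref 6 -> HIT, frames=[6,2,5] (faults so far: 10)
  step 14: ref 6 -> HIT, frames=[6,2,5] (faults so far: 10)
  step 15: ref 6 -> HIT, frames=[6,2,5] (faults so far: 10)
  FIFO total faults: 10
--- LRU ---
  step 0: ref 7 -> FAULT, frames=[7,-,-] (faults so far: 1)
  step 1: ref 2 -> FAULT, frames=[7,2,-] (faults so far: 2)
  step 2: ref 1 -> FAULT, frames=[7,2,1] (faults so far: 3)
  step 3: ref 5 -> FAULT, evict 7, frames=[5,2,1] (faults so far: 4)
  step 4: ref 6 -> FAULT, evict 2, frames=[5,6,1] (faults so far: 5)
  step 5: ref 6 -> HIT, frames=[5,6,1] (faults so far: 5)
  step 6: ref 3 -> FAULT, evict 1, frames=[5,6,3] (faults so far: 6)
  step 7: ref 4 -> FAULT, evict 5, frames=[4,6,3] (faults so far: 7)
  step 8: ref 6 -> HIT, frames=[4,6,3] (faults so far: 7)
  step 9: ref 2 -> FAULT, evict 3, frames=[4,6,2] (faults so far: 8)
  step 10: ref 2 -> HIT, frames=[4,6,2] (faults so far: 8)
  step 11: ref 5 -> FAULT, evict 4, frames=[5,6,2] (faults so far: 9)
  step 12: ref 6 -> HIT, frames=[5,6,2] (faults so far: 9)
  step 13: ref 6 -> HIT, frames=[5,6,2] (faults so far: 9)
  step 14: ref 6 -> HIT, frames=[5,6,2] (faults so far: 9)
  step 15: ref 6 -> HIT, frames=[5,6,2] (faults so far: 9)
  LRU total faults: 9
--- Optimal ---
  step 0: ref 7 -> FAULT, frames=[7,-,-] (faults so far: 1)
  step 1: ref 2 -> FAULT, frames=[7,2,-] (faults so far: 2)
  step 2: ref 1 -> FAULT, frames=[7,2,1] (faults so far: 3)
  step 3: ref 5 -> FAULT, evict 1, frames=[7,2,5] (faults so far: 4)
  step 4: ref 6 -> FAULT, evict 7, frames=[6,2,5] (faults so far: 5)
  step 5: ref 6 -> HIT, frames=[6,2,5] (faults so far: 5)
  step 6: ref 3 -> FAULT, evict 5, frames=[6,2,3] (faults so far: 6)
  step 7: ref 4 -> FAULT, evict 3, frames=[6,2,4] (faults so far: 7)
  step 8: ref 6 -> HIT, frames=[6,2,4] (faults so far: 7)
  step 9: ref 2 -> HIT, frames=[6,2,4] (faults so far: 7)
  step 10: ref 2 -> HIT, frames=[6,2,4] (faults so far: 7)
  step 11: ref 5 -> FAULT, evict 2, frames=[6,5,4] (faults so far: 8)
  step 12: ref 6 -> HIT, frames=[6,5,4] (faults so far: 8)
  step 13: ref 6 -> HIT, frames=[6,5,4] (faults so far: 8)
  step 14: ref 6 -> HIT, frames=[6,5,4] (faults so far: 8)
  step 15: ref 6 -> HIT, frames=[6,5,4] (faults so far: 8)
  Optimal total faults: 8

Answer: 10 9 8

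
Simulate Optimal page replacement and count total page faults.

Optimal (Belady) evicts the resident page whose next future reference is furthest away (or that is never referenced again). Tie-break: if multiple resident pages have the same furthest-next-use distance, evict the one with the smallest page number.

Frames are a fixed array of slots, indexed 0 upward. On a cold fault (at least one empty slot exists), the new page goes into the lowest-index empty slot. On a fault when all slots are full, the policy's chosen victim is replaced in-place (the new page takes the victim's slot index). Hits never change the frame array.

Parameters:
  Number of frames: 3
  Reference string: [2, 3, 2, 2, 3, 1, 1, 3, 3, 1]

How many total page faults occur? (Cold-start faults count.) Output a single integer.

Answer: 3

Derivation:
Step 0: ref 2 → FAULT, frames=[2,-,-]
Step 1: ref 3 → FAULT, frames=[2,3,-]
Step 2: ref 2 → HIT, frames=[2,3,-]
Step 3: ref 2 → HIT, frames=[2,3,-]
Step 4: ref 3 → HIT, frames=[2,3,-]
Step 5: ref 1 → FAULT, frames=[2,3,1]
Step 6: ref 1 → HIT, frames=[2,3,1]
Step 7: ref 3 → HIT, frames=[2,3,1]
Step 8: ref 3 → HIT, frames=[2,3,1]
Step 9: ref 1 → HIT, frames=[2,3,1]
Total faults: 3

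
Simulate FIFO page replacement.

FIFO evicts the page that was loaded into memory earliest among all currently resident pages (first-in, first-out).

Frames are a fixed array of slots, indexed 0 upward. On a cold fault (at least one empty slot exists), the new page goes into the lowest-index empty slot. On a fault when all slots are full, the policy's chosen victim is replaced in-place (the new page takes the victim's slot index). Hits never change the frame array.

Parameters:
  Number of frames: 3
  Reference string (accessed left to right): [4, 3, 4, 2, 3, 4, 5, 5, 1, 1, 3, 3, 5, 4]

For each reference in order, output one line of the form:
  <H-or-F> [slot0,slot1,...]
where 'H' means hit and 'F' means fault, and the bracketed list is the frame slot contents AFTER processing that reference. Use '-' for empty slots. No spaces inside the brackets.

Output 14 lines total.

F [4,-,-]
F [4,3,-]
H [4,3,-]
F [4,3,2]
H [4,3,2]
H [4,3,2]
F [5,3,2]
H [5,3,2]
F [5,1,2]
H [5,1,2]
F [5,1,3]
H [5,1,3]
H [5,1,3]
F [4,1,3]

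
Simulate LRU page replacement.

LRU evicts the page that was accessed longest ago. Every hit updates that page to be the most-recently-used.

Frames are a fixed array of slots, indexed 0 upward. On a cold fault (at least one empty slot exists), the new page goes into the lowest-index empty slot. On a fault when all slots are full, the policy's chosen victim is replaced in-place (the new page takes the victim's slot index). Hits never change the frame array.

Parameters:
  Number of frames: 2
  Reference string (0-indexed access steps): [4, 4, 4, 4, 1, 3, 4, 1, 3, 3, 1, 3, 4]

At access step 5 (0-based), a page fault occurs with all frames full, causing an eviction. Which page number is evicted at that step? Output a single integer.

Answer: 4

Derivation:
Step 0: ref 4 -> FAULT, frames=[4,-]
Step 1: ref 4 -> HIT, frames=[4,-]
Step 2: ref 4 -> HIT, frames=[4,-]
Step 3: ref 4 -> HIT, frames=[4,-]
Step 4: ref 1 -> FAULT, frames=[4,1]
Step 5: ref 3 -> FAULT, evict 4, frames=[3,1]
At step 5: evicted page 4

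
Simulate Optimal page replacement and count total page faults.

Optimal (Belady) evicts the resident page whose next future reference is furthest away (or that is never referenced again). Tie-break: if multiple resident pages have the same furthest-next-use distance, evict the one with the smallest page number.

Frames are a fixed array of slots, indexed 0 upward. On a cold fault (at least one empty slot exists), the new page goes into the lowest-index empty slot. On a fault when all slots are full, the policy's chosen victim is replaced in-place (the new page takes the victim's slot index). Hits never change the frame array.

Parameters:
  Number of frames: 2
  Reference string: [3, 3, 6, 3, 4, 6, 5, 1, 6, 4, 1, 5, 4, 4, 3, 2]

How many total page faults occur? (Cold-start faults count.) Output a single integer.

Step 0: ref 3 → FAULT, frames=[3,-]
Step 1: ref 3 → HIT, frames=[3,-]
Step 2: ref 6 → FAULT, frames=[3,6]
Step 3: ref 3 → HIT, frames=[3,6]
Step 4: ref 4 → FAULT (evict 3), frames=[4,6]
Step 5: ref 6 → HIT, frames=[4,6]
Step 6: ref 5 → FAULT (evict 4), frames=[5,6]
Step 7: ref 1 → FAULT (evict 5), frames=[1,6]
Step 8: ref 6 → HIT, frames=[1,6]
Step 9: ref 4 → FAULT (evict 6), frames=[1,4]
Step 10: ref 1 → HIT, frames=[1,4]
Step 11: ref 5 → FAULT (evict 1), frames=[5,4]
Step 12: ref 4 → HIT, frames=[5,4]
Step 13: ref 4 → HIT, frames=[5,4]
Step 14: ref 3 → FAULT (evict 4), frames=[5,3]
Step 15: ref 2 → FAULT (evict 3), frames=[5,2]
Total faults: 9

Answer: 9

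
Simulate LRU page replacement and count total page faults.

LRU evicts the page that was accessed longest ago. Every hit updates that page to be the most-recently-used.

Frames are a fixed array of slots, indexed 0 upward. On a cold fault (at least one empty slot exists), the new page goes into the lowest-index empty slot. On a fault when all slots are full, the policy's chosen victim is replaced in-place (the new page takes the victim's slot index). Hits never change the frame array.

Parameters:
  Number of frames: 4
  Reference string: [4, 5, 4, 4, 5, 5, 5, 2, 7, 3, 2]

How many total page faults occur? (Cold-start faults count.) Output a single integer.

Answer: 5

Derivation:
Step 0: ref 4 → FAULT, frames=[4,-,-,-]
Step 1: ref 5 → FAULT, frames=[4,5,-,-]
Step 2: ref 4 → HIT, frames=[4,5,-,-]
Step 3: ref 4 → HIT, frames=[4,5,-,-]
Step 4: ref 5 → HIT, frames=[4,5,-,-]
Step 5: ref 5 → HIT, frames=[4,5,-,-]
Step 6: ref 5 → HIT, frames=[4,5,-,-]
Step 7: ref 2 → FAULT, frames=[4,5,2,-]
Step 8: ref 7 → FAULT, frames=[4,5,2,7]
Step 9: ref 3 → FAULT (evict 4), frames=[3,5,2,7]
Step 10: ref 2 → HIT, frames=[3,5,2,7]
Total faults: 5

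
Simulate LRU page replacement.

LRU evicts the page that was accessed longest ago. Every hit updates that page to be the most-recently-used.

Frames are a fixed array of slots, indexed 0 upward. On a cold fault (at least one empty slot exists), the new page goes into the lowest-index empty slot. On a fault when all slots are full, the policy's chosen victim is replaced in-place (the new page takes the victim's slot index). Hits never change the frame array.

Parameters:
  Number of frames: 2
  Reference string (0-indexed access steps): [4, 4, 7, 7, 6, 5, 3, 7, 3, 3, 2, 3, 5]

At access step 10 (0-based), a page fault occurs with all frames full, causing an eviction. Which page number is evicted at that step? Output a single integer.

Answer: 7

Derivation:
Step 0: ref 4 -> FAULT, frames=[4,-]
Step 1: ref 4 -> HIT, frames=[4,-]
Step 2: ref 7 -> FAULT, frames=[4,7]
Step 3: ref 7 -> HIT, frames=[4,7]
Step 4: ref 6 -> FAULT, evict 4, frames=[6,7]
Step 5: ref 5 -> FAULT, evict 7, frames=[6,5]
Step 6: ref 3 -> FAULT, evict 6, frames=[3,5]
Step 7: ref 7 -> FAULT, evict 5, frames=[3,7]
Step 8: ref 3 -> HIT, frames=[3,7]
Step 9: ref 3 -> HIT, frames=[3,7]
Step 10: ref 2 -> FAULT, evict 7, frames=[3,2]
At step 10: evicted page 7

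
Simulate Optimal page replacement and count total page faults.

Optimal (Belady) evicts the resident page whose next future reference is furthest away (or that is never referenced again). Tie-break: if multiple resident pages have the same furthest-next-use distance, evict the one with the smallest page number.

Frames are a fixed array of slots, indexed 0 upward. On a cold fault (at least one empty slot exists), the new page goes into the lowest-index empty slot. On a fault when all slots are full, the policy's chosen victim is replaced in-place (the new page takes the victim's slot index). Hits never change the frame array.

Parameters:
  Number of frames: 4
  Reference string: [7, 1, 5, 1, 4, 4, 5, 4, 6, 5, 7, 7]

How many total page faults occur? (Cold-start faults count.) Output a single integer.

Answer: 5

Derivation:
Step 0: ref 7 → FAULT, frames=[7,-,-,-]
Step 1: ref 1 → FAULT, frames=[7,1,-,-]
Step 2: ref 5 → FAULT, frames=[7,1,5,-]
Step 3: ref 1 → HIT, frames=[7,1,5,-]
Step 4: ref 4 → FAULT, frames=[7,1,5,4]
Step 5: ref 4 → HIT, frames=[7,1,5,4]
Step 6: ref 5 → HIT, frames=[7,1,5,4]
Step 7: ref 4 → HIT, frames=[7,1,5,4]
Step 8: ref 6 → FAULT (evict 1), frames=[7,6,5,4]
Step 9: ref 5 → HIT, frames=[7,6,5,4]
Step 10: ref 7 → HIT, frames=[7,6,5,4]
Step 11: ref 7 → HIT, frames=[7,6,5,4]
Total faults: 5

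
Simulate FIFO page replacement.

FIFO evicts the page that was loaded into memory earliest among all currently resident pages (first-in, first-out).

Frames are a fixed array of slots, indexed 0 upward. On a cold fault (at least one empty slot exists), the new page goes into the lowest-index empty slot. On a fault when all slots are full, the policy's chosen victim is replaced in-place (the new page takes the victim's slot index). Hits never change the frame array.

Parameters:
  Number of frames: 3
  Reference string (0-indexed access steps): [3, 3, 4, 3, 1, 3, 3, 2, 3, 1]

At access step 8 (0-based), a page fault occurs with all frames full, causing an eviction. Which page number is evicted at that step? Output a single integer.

Answer: 4

Derivation:
Step 0: ref 3 -> FAULT, frames=[3,-,-]
Step 1: ref 3 -> HIT, frames=[3,-,-]
Step 2: ref 4 -> FAULT, frames=[3,4,-]
Step 3: ref 3 -> HIT, frames=[3,4,-]
Step 4: ref 1 -> FAULT, frames=[3,4,1]
Step 5: ref 3 -> HIT, frames=[3,4,1]
Step 6: ref 3 -> HIT, frames=[3,4,1]
Step 7: ref 2 -> FAULT, evict 3, frames=[2,4,1]
Step 8: ref 3 -> FAULT, evict 4, frames=[2,3,1]
At step 8: evicted page 4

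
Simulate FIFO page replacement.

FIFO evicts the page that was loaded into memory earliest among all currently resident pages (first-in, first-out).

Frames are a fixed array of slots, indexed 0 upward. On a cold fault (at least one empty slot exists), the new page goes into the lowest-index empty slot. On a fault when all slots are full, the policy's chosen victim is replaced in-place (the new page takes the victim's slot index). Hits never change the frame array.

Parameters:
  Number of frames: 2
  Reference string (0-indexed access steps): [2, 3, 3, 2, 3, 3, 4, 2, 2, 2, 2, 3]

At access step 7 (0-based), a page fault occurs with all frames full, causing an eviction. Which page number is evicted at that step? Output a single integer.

Step 0: ref 2 -> FAULT, frames=[2,-]
Step 1: ref 3 -> FAULT, frames=[2,3]
Step 2: ref 3 -> HIT, frames=[2,3]
Step 3: ref 2 -> HIT, frames=[2,3]
Step 4: ref 3 -> HIT, frames=[2,3]
Step 5: ref 3 -> HIT, frames=[2,3]
Step 6: ref 4 -> FAULT, evict 2, frames=[4,3]
Step 7: ref 2 -> FAULT, evict 3, frames=[4,2]
At step 7: evicted page 3

Answer: 3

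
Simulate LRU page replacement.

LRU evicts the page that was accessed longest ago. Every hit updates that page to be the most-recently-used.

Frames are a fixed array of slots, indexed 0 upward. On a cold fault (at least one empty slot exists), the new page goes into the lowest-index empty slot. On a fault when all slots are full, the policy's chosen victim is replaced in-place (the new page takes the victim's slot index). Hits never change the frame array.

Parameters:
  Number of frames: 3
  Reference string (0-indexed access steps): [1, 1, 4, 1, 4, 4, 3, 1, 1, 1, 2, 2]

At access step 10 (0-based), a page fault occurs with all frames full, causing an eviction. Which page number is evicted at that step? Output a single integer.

Answer: 4

Derivation:
Step 0: ref 1 -> FAULT, frames=[1,-,-]
Step 1: ref 1 -> HIT, frames=[1,-,-]
Step 2: ref 4 -> FAULT, frames=[1,4,-]
Step 3: ref 1 -> HIT, frames=[1,4,-]
Step 4: ref 4 -> HIT, frames=[1,4,-]
Step 5: ref 4 -> HIT, frames=[1,4,-]
Step 6: ref 3 -> FAULT, frames=[1,4,3]
Step 7: ref 1 -> HIT, frames=[1,4,3]
Step 8: ref 1 -> HIT, frames=[1,4,3]
Step 9: ref 1 -> HIT, frames=[1,4,3]
Step 10: ref 2 -> FAULT, evict 4, frames=[1,2,3]
At step 10: evicted page 4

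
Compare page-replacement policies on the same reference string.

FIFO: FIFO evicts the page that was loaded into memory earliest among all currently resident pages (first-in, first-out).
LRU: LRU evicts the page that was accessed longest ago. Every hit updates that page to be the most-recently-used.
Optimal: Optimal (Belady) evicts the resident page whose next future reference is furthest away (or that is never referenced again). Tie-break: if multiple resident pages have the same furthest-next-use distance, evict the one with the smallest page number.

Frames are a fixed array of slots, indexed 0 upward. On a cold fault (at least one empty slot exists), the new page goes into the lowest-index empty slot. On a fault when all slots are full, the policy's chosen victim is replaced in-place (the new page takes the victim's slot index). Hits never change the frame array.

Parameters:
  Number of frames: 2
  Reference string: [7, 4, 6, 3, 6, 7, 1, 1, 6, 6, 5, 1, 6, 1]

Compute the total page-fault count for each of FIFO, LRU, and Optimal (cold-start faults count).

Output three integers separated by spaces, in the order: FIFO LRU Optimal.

Answer: 10 10 8

Derivation:
--- FIFO ---
  step 0: ref 7 -> FAULT, frames=[7,-] (faults so far: 1)
  step 1: ref 4 -> FAULT, frames=[7,4] (faults so far: 2)
  step 2: ref 6 -> FAULT, evict 7, frames=[6,4] (faults so far: 3)
  step 3: ref 3 -> FAULT, evict 4, frames=[6,3] (faults so far: 4)
  step 4: ref 6 -> HIT, frames=[6,3] (faults so far: 4)
  step 5: ref 7 -> FAULT, evict 6, frames=[7,3] (faults so far: 5)
  step 6: ref 1 -> FAULT, evict 3, frames=[7,1] (faults so far: 6)
  step 7: ref 1 -> HIT, frames=[7,1] (faults so far: 6)
  step 8: ref 6 -> FAULT, evict 7, frames=[6,1] (faults so far: 7)
  step 9: ref 6 -> HIT, frames=[6,1] (faults so far: 7)
  step 10: ref 5 -> FAULT, evict 1, frames=[6,5] (faults so far: 8)
  step 11: ref 1 -> FAULT, evict 6, frames=[1,5] (faults so far: 9)
  step 12: ref 6 -> FAULT, evict 5, frames=[1,6] (faults so far: 10)
  step 13: ref 1 -> HIT, frames=[1,6] (faults so far: 10)
  FIFO total faults: 10
--- LRU ---
  step 0: ref 7 -> FAULT, frames=[7,-] (faults so far: 1)
  step 1: ref 4 -> FAULT, frames=[7,4] (faults so far: 2)
  step 2: ref 6 -> FAULT, evict 7, frames=[6,4] (faults so far: 3)
  step 3: ref 3 -> FAULT, evict 4, frames=[6,3] (faults so far: 4)
  step 4: ref 6 -> HIT, frames=[6,3] (faults so far: 4)
  step 5: ref 7 -> FAULT, evict 3, frames=[6,7] (faults so far: 5)
  step 6: ref 1 -> FAULT, evict 6, frames=[1,7] (faults so far: 6)
  step 7: ref 1 -> HIT, frames=[1,7] (faults so far: 6)
  step 8: ref 6 -> FAULT, evict 7, frames=[1,6] (faults so far: 7)
  step 9: ref 6 -> HIT, frames=[1,6] (faults so far: 7)
  step 10: ref 5 -> FAULT, evict 1, frames=[5,6] (faults so far: 8)
  step 11: ref 1 -> FAULT, evict 6, frames=[5,1] (faults so far: 9)
  step 12: ref 6 -> FAULT, evict 5, frames=[6,1] (faults so far: 10)
  step 13: ref 1 -> HIT, frames=[6,1] (faults so far: 10)
  LRU total faults: 10
--- Optimal ---
  step 0: ref 7 -> FAULT, frames=[7,-] (faults so far: 1)
  step 1: ref 4 -> FAULT, frames=[7,4] (faults so far: 2)
  step 2: ref 6 -> FAULT, evict 4, frames=[7,6] (faults so far: 3)
  step 3: ref 3 -> FAULT, evict 7, frames=[3,6] (faults so far: 4)
  step 4: ref 6 -> HIT, frames=[3,6] (faults so far: 4)
  step 5: ref 7 -> FAULT, evict 3, frames=[7,6] (faults so far: 5)
  step 6: ref 1 -> FAULT, evict 7, frames=[1,6] (faults so far: 6)
  step 7: ref 1 -> HIT, frames=[1,6] (faults so far: 6)
  step 8: ref 6 -> HIT, frames=[1,6] (faults so far: 6)
  step 9: ref 6 -> HIT, frames=[1,6] (faults so far: 6)
  step 10: ref 5 -> FAULT, evict 6, frames=[1,5] (faults so far: 7)
  step 11: ref 1 -> HIT, frames=[1,5] (faults so far: 7)
  step 12: ref 6 -> FAULT, evict 5, frames=[1,6] (faults so far: 8)
  step 13: ref 1 -> HIT, frames=[1,6] (faults so far: 8)
  Optimal total faults: 8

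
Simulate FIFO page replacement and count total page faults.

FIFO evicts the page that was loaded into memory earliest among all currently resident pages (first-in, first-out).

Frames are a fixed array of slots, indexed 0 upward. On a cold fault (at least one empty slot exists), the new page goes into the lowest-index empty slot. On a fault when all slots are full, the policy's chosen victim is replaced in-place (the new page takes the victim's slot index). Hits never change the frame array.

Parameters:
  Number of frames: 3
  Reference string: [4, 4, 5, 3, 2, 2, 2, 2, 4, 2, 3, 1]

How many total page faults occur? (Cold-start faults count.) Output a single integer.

Answer: 6

Derivation:
Step 0: ref 4 → FAULT, frames=[4,-,-]
Step 1: ref 4 → HIT, frames=[4,-,-]
Step 2: ref 5 → FAULT, frames=[4,5,-]
Step 3: ref 3 → FAULT, frames=[4,5,3]
Step 4: ref 2 → FAULT (evict 4), frames=[2,5,3]
Step 5: ref 2 → HIT, frames=[2,5,3]
Step 6: ref 2 → HIT, frames=[2,5,3]
Step 7: ref 2 → HIT, frames=[2,5,3]
Step 8: ref 4 → FAULT (evict 5), frames=[2,4,3]
Step 9: ref 2 → HIT, frames=[2,4,3]
Step 10: ref 3 → HIT, frames=[2,4,3]
Step 11: ref 1 → FAULT (evict 3), frames=[2,4,1]
Total faults: 6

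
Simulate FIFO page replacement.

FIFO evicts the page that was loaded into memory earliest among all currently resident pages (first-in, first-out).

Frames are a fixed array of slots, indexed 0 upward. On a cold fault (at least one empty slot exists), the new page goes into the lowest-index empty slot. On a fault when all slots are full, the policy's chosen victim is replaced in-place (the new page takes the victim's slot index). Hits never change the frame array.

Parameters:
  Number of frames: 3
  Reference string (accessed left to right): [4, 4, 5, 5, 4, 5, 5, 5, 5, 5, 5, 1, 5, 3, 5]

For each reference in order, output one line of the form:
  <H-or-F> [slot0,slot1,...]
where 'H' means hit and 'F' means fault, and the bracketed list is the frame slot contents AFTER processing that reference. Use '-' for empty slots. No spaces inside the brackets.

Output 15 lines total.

F [4,-,-]
H [4,-,-]
F [4,5,-]
H [4,5,-]
H [4,5,-]
H [4,5,-]
H [4,5,-]
H [4,5,-]
H [4,5,-]
H [4,5,-]
H [4,5,-]
F [4,5,1]
H [4,5,1]
F [3,5,1]
H [3,5,1]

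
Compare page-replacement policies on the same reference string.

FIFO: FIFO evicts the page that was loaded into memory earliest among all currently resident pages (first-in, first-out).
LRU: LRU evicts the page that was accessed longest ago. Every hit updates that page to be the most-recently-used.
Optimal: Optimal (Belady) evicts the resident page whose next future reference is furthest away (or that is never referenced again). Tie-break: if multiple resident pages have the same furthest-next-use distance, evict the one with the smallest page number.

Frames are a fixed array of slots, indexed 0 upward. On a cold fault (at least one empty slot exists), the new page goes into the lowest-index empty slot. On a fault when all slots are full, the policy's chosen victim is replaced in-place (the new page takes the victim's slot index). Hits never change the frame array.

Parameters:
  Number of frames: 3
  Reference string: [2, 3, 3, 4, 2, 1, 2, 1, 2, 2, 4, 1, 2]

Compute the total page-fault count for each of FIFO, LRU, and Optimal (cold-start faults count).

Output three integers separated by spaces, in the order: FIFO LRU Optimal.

Answer: 5 4 4

Derivation:
--- FIFO ---
  step 0: ref 2 -> FAULT, frames=[2,-,-] (faults so far: 1)
  step 1: ref 3 -> FAULT, frames=[2,3,-] (faults so far: 2)
  step 2: ref 3 -> HIT, frames=[2,3,-] (faults so far: 2)
  step 3: ref 4 -> FAULT, frames=[2,3,4] (faults so far: 3)
  step 4: ref 2 -> HIT, frames=[2,3,4] (faults so far: 3)
  step 5: ref 1 -> FAULT, evict 2, frames=[1,3,4] (faults so far: 4)
  step 6: ref 2 -> FAULT, evict 3, frames=[1,2,4] (faults so far: 5)
  step 7: ref 1 -> HIT, frames=[1,2,4] (faults so far: 5)
  step 8: ref 2 -> HIT, frames=[1,2,4] (faults so far: 5)
  step 9: ref 2 -> HIT, frames=[1,2,4] (faults so far: 5)
  step 10: ref 4 -> HIT, frames=[1,2,4] (faults so far: 5)
  step 11: ref 1 -> HIT, frames=[1,2,4] (faults so far: 5)
  step 12: ref 2 -> HIT, frames=[1,2,4] (faults so far: 5)
  FIFO total faults: 5
--- LRU ---
  step 0: ref 2 -> FAULT, frames=[2,-,-] (faults so far: 1)
  step 1: ref 3 -> FAULT, frames=[2,3,-] (faults so far: 2)
  step 2: ref 3 -> HIT, frames=[2,3,-] (faults so far: 2)
  step 3: ref 4 -> FAULT, frames=[2,3,4] (faults so far: 3)
  step 4: ref 2 -> HIT, frames=[2,3,4] (faults so far: 3)
  step 5: ref 1 -> FAULT, evict 3, frames=[2,1,4] (faults so far: 4)
  step 6: ref 2 -> HIT, frames=[2,1,4] (faults so far: 4)
  step 7: ref 1 -> HIT, frames=[2,1,4] (faults so far: 4)
  step 8: ref 2 -> HIT, frames=[2,1,4] (faults so far: 4)
  step 9: ref 2 -> HIT, frames=[2,1,4] (faults so far: 4)
  step 10: ref 4 -> HIT, frames=[2,1,4] (faults so far: 4)
  step 11: ref 1 -> HIT, frames=[2,1,4] (faults so far: 4)
  step 12: ref 2 -> HIT, frames=[2,1,4] (faults so far: 4)
  LRU total faults: 4
--- Optimal ---
  step 0: ref 2 -> FAULT, frames=[2,-,-] (faults so far: 1)
  step 1: ref 3 -> FAULT, frames=[2,3,-] (faults so far: 2)
  step 2: ref 3 -> HIT, frames=[2,3,-] (faults so far: 2)
  step 3: ref 4 -> FAULT, frames=[2,3,4] (faults so far: 3)
  step 4: ref 2 -> HIT, frames=[2,3,4] (faults so far: 3)
  step 5: ref 1 -> FAULT, evict 3, frames=[2,1,4] (faults so far: 4)
  step 6: ref 2 -> HIT, frames=[2,1,4] (faults so far: 4)
  step 7: ref 1 -> HIT, frames=[2,1,4] (faults so far: 4)
  step 8: ref 2 -> HIT, frames=[2,1,4] (faults so far: 4)
  step 9: ref 2 -> HIT, frames=[2,1,4] (faults so far: 4)
  step 10: ref 4 -> HIT, frames=[2,1,4] (faults so far: 4)
  step 11: ref 1 -> HIT, frames=[2,1,4] (faults so far: 4)
  step 12: ref 2 -> HIT, frames=[2,1,4] (faults so far: 4)
  Optimal total faults: 4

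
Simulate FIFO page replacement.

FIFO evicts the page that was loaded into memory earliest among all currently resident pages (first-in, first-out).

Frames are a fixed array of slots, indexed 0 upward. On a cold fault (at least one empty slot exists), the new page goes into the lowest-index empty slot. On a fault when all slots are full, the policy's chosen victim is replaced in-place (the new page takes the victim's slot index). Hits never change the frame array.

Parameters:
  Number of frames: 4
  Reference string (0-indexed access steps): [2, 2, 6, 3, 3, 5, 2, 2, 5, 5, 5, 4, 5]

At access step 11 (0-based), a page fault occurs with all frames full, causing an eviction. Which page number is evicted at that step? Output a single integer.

Answer: 2

Derivation:
Step 0: ref 2 -> FAULT, frames=[2,-,-,-]
Step 1: ref 2 -> HIT, frames=[2,-,-,-]
Step 2: ref 6 -> FAULT, frames=[2,6,-,-]
Step 3: ref 3 -> FAULT, frames=[2,6,3,-]
Step 4: ref 3 -> HIT, frames=[2,6,3,-]
Step 5: ref 5 -> FAULT, frames=[2,6,3,5]
Step 6: ref 2 -> HIT, frames=[2,6,3,5]
Step 7: ref 2 -> HIT, frames=[2,6,3,5]
Step 8: ref 5 -> HIT, frames=[2,6,3,5]
Step 9: ref 5 -> HIT, frames=[2,6,3,5]
Step 10: ref 5 -> HIT, frames=[2,6,3,5]
Step 11: ref 4 -> FAULT, evict 2, frames=[4,6,3,5]
At step 11: evicted page 2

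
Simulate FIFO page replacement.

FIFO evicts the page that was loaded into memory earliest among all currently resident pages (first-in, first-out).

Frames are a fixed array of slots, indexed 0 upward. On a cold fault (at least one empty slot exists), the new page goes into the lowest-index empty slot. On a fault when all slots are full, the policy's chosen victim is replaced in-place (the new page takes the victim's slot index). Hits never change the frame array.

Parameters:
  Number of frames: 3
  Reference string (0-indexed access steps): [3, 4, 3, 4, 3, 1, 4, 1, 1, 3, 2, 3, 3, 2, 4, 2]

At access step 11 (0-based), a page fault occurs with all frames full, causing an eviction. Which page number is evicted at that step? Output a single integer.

Step 0: ref 3 -> FAULT, frames=[3,-,-]
Step 1: ref 4 -> FAULT, frames=[3,4,-]
Step 2: ref 3 -> HIT, frames=[3,4,-]
Step 3: ref 4 -> HIT, frames=[3,4,-]
Step 4: ref 3 -> HIT, frames=[3,4,-]
Step 5: ref 1 -> FAULT, frames=[3,4,1]
Step 6: ref 4 -> HIT, frames=[3,4,1]
Step 7: ref 1 -> HIT, frames=[3,4,1]
Step 8: ref 1 -> HIT, frames=[3,4,1]
Step 9: ref 3 -> HIT, frames=[3,4,1]
Step 10: ref 2 -> FAULT, evict 3, frames=[2,4,1]
Step 11: ref 3 -> FAULT, evict 4, frames=[2,3,1]
At step 11: evicted page 4

Answer: 4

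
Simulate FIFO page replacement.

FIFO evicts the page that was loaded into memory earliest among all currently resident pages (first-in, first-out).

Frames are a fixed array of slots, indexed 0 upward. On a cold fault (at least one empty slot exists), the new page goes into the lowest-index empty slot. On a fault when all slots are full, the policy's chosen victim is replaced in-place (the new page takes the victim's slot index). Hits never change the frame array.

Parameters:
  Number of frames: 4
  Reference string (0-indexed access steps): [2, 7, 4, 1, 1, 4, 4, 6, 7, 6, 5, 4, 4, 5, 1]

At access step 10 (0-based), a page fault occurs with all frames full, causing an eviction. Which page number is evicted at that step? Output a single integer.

Step 0: ref 2 -> FAULT, frames=[2,-,-,-]
Step 1: ref 7 -> FAULT, frames=[2,7,-,-]
Step 2: ref 4 -> FAULT, frames=[2,7,4,-]
Step 3: ref 1 -> FAULT, frames=[2,7,4,1]
Step 4: ref 1 -> HIT, frames=[2,7,4,1]
Step 5: ref 4 -> HIT, frames=[2,7,4,1]
Step 6: ref 4 -> HIT, frames=[2,7,4,1]
Step 7: ref 6 -> FAULT, evict 2, frames=[6,7,4,1]
Step 8: ref 7 -> HIT, frames=[6,7,4,1]
Step 9: ref 6 -> HIT, frames=[6,7,4,1]
Step 10: ref 5 -> FAULT, evict 7, frames=[6,5,4,1]
At step 10: evicted page 7

Answer: 7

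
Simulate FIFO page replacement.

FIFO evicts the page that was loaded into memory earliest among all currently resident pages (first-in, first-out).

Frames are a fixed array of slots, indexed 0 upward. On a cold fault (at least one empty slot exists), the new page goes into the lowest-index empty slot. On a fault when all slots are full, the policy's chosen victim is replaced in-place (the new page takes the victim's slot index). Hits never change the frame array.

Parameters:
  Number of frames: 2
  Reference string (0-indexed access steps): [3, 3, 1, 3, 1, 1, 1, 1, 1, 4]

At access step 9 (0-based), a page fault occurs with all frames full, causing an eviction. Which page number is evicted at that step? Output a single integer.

Answer: 3

Derivation:
Step 0: ref 3 -> FAULT, frames=[3,-]
Step 1: ref 3 -> HIT, frames=[3,-]
Step 2: ref 1 -> FAULT, frames=[3,1]
Step 3: ref 3 -> HIT, frames=[3,1]
Step 4: ref 1 -> HIT, frames=[3,1]
Step 5: ref 1 -> HIT, frames=[3,1]
Step 6: ref 1 -> HIT, frames=[3,1]
Step 7: ref 1 -> HIT, frames=[3,1]
Step 8: ref 1 -> HIT, frames=[3,1]
Step 9: ref 4 -> FAULT, evict 3, frames=[4,1]
At step 9: evicted page 3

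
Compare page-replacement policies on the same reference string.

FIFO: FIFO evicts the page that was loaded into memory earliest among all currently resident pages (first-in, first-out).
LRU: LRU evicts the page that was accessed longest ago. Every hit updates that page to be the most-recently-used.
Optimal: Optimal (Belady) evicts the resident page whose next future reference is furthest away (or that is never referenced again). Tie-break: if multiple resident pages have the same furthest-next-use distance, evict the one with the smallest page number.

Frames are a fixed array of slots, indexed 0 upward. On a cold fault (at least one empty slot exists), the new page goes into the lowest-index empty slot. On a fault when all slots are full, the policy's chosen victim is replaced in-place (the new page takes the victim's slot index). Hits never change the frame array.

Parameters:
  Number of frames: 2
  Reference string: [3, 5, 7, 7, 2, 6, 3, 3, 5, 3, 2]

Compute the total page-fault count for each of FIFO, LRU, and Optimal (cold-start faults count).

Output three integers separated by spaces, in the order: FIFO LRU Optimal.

--- FIFO ---
  step 0: ref 3 -> FAULT, frames=[3,-] (faults so far: 1)
  step 1: ref 5 -> FAULT, frames=[3,5] (faults so far: 2)
  step 2: ref 7 -> FAULT, evict 3, frames=[7,5] (faults so far: 3)
  step 3: ref 7 -> HIT, frames=[7,5] (faults so far: 3)
  step 4: ref 2 -> FAULT, evict 5, frames=[7,2] (faults so far: 4)
  step 5: ref 6 -> FAULT, evict 7, frames=[6,2] (faults so far: 5)
  step 6: ref 3 -> FAULT, evict 2, frames=[6,3] (faults so far: 6)
  step 7: ref 3 -> HIT, frames=[6,3] (faults so far: 6)
  step 8: ref 5 -> FAULT, evict 6, frames=[5,3] (faults so far: 7)
  step 9: ref 3 -> HIT, frames=[5,3] (faults so far: 7)
  step 10: ref 2 -> FAULT, evict 3, frames=[5,2] (faults so far: 8)
  FIFO total faults: 8
--- LRU ---
  step 0: ref 3 -> FAULT, frames=[3,-] (faults so far: 1)
  step 1: ref 5 -> FAULT, frames=[3,5] (faults so far: 2)
  step 2: ref 7 -> FAULT, evict 3, frames=[7,5] (faults so far: 3)
  step 3: ref 7 -> HIT, frames=[7,5] (faults so far: 3)
  step 4: ref 2 -> FAULT, evict 5, frames=[7,2] (faults so far: 4)
  step 5: ref 6 -> FAULT, evict 7, frames=[6,2] (faults so far: 5)
  step 6: ref 3 -> FAULT, evict 2, frames=[6,3] (faults so far: 6)
  step 7: ref 3 -> HIT, frames=[6,3] (faults so far: 6)
  step 8: ref 5 -> FAULT, evict 6, frames=[5,3] (faults so far: 7)
  step 9: ref 3 -> HIT, frames=[5,3] (faults so far: 7)
  step 10: ref 2 -> FAULT, evict 5, frames=[2,3] (faults so far: 8)
  LRU total faults: 8
--- Optimal ---
  step 0: ref 3 -> FAULT, frames=[3,-] (faults so far: 1)
  step 1: ref 5 -> FAULT, frames=[3,5] (faults so far: 2)
  step 2: ref 7 -> FAULT, evict 5, frames=[3,7] (faults so far: 3)
  step 3: ref 7 -> HIT, frames=[3,7] (faults so far: 3)
  step 4: ref 2 -> FAULT, evict 7, frames=[3,2] (faults so far: 4)
  step 5: ref 6 -> FAULT, evict 2, frames=[3,6] (faults so far: 5)
  step 6: ref 3 -> HIT, frames=[3,6] (faults so far: 5)
  step 7: ref 3 -> HIT, frames=[3,6] (faults so far: 5)
  step 8: ref 5 -> FAULT, evict 6, frames=[3,5] (faults so far: 6)
  step 9: ref 3 -> HIT, frames=[3,5] (faults so far: 6)
  step 10: ref 2 -> FAULT, evict 3, frames=[2,5] (faults so far: 7)
  Optimal total faults: 7

Answer: 8 8 7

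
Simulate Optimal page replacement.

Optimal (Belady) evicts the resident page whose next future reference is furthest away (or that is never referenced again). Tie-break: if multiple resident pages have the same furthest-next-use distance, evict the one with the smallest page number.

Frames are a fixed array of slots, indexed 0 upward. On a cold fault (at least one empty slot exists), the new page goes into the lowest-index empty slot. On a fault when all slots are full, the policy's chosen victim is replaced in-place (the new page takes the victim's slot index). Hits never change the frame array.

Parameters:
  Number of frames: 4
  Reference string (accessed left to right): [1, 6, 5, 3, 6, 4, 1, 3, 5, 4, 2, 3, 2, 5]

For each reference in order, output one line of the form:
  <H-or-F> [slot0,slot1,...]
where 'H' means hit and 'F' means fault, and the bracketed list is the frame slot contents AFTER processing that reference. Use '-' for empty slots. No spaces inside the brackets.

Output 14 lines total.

F [1,-,-,-]
F [1,6,-,-]
F [1,6,5,-]
F [1,6,5,3]
H [1,6,5,3]
F [1,4,5,3]
H [1,4,5,3]
H [1,4,5,3]
H [1,4,5,3]
H [1,4,5,3]
F [2,4,5,3]
H [2,4,5,3]
H [2,4,5,3]
H [2,4,5,3]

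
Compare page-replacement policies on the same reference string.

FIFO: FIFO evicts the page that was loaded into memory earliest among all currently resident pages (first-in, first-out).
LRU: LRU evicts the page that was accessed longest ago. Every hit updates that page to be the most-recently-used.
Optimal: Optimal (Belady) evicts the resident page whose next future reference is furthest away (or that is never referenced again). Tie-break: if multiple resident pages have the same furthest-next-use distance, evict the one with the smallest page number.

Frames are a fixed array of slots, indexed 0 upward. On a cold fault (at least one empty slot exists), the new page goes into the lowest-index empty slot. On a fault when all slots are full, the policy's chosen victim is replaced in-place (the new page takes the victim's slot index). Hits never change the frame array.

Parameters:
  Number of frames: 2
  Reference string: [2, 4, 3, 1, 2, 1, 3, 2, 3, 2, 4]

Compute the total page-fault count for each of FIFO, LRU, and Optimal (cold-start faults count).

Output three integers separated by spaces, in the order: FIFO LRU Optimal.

Answer: 7 8 6

Derivation:
--- FIFO ---
  step 0: ref 2 -> FAULT, frames=[2,-] (faults so far: 1)
  step 1: ref 4 -> FAULT, frames=[2,4] (faults so far: 2)
  step 2: ref 3 -> FAULT, evict 2, frames=[3,4] (faults so far: 3)
  step 3: ref 1 -> FAULT, evict 4, frames=[3,1] (faults so far: 4)
  step 4: ref 2 -> FAULT, evict 3, frames=[2,1] (faults so far: 5)
  step 5: ref 1 -> HIT, frames=[2,1] (faults so far: 5)
  step 6: ref 3 -> FAULT, evict 1, frames=[2,3] (faults so far: 6)
  step 7: ref 2 -> HIT, frames=[2,3] (faults so far: 6)
  step 8: ref 3 -> HIT, frames=[2,3] (faults so far: 6)
  step 9: ref 2 -> HIT, frames=[2,3] (faults so far: 6)
  step 10: ref 4 -> FAULT, evict 2, frames=[4,3] (faults so far: 7)
  FIFO total faults: 7
--- LRU ---
  step 0: ref 2 -> FAULT, frames=[2,-] (faults so far: 1)
  step 1: ref 4 -> FAULT, frames=[2,4] (faults so far: 2)
  step 2: ref 3 -> FAULT, evict 2, frames=[3,4] (faults so far: 3)
  step 3: ref 1 -> FAULT, evict 4, frames=[3,1] (faults so far: 4)
  step 4: ref 2 -> FAULT, evict 3, frames=[2,1] (faults so far: 5)
  step 5: ref 1 -> HIT, frames=[2,1] (faults so far: 5)
  step 6: ref 3 -> FAULT, evict 2, frames=[3,1] (faults so far: 6)
  step 7: ref 2 -> FAULT, evict 1, frames=[3,2] (faults so far: 7)
  step 8: ref 3 -> HIT, frames=[3,2] (faults so far: 7)
  step 9: ref 2 -> HIT, frames=[3,2] (faults so far: 7)
  step 10: ref 4 -> FAULT, evict 3, frames=[4,2] (faults so far: 8)
  LRU total faults: 8
--- Optimal ---
  step 0: ref 2 -> FAULT, frames=[2,-] (faults so far: 1)
  step 1: ref 4 -> FAULT, frames=[2,4] (faults so far: 2)
  step 2: ref 3 -> FAULT, evict 4, frames=[2,3] (faults so far: 3)
  step 3: ref 1 -> FAULT, evict 3, frames=[2,1] (faults so far: 4)
  step 4: ref 2 -> HIT, frames=[2,1] (faults so far: 4)
  step 5: ref 1 -> HIT, frames=[2,1] (faults so far: 4)
  step 6: ref 3 -> FAULT, evict 1, frames=[2,3] (faults so far: 5)
  step 7: ref 2 -> HIT, frames=[2,3] (faults so far: 5)
  step 8: ref 3 -> HIT, frames=[2,3] (faults so far: 5)
  step 9: ref 2 -> HIT, frames=[2,3] (faults so far: 5)
  step 10: ref 4 -> FAULT, evict 2, frames=[4,3] (faults so far: 6)
  Optimal total faults: 6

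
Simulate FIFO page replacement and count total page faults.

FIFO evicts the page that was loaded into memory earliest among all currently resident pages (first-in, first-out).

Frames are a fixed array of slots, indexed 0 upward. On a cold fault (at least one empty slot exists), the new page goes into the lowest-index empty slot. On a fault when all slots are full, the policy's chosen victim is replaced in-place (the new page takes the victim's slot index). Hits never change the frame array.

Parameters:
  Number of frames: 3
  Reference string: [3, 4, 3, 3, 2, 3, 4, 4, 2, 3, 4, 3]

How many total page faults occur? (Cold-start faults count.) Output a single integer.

Step 0: ref 3 → FAULT, frames=[3,-,-]
Step 1: ref 4 → FAULT, frames=[3,4,-]
Step 2: ref 3 → HIT, frames=[3,4,-]
Step 3: ref 3 → HIT, frames=[3,4,-]
Step 4: ref 2 → FAULT, frames=[3,4,2]
Step 5: ref 3 → HIT, frames=[3,4,2]
Step 6: ref 4 → HIT, frames=[3,4,2]
Step 7: ref 4 → HIT, frames=[3,4,2]
Step 8: ref 2 → HIT, frames=[3,4,2]
Step 9: ref 3 → HIT, frames=[3,4,2]
Step 10: ref 4 → HIT, frames=[3,4,2]
Step 11: ref 3 → HIT, frames=[3,4,2]
Total faults: 3

Answer: 3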